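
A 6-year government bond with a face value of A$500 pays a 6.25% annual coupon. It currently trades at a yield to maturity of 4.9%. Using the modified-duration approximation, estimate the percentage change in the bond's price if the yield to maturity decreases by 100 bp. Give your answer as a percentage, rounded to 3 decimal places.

+4.971%

Periodic yield y = 0.049. Modified duration first:
  t   CF        PV=CF/(1+0.049)^t    t·PV
  1        31.25        29.7903        29.7903
  2        31.25        28.3987        56.7975
  3        31.25        27.0722        81.2166
  4        31.25        25.8076       103.2305
  5        31.25        24.6021       123.0106
  6       531.25       398.6998     2,392.1988
  Σ                    534.3708     2,786.2443
P = 534.3708; D_Mac = 5.21407 yrs; D_mod = 5.21407/(1+0.049) = 4.97051 yrs.
ΔP/P ≈ -D_mod · Δy = -4.97051 × (-0.01) = +0.049705 = +4.9705%.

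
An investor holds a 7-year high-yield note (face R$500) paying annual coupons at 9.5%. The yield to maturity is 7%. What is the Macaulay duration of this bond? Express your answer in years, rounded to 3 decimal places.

5.525 years

Periodic yield y = 0.07. Discount each cash flow and weight by its year:
  t   CF        PV=CF/(1+0.07)^t    t·PV
  1        47.50        44.3925        44.3925
  2        47.50        41.4883        82.9767
  3        47.50        38.7741       116.3224
  4        47.50        36.2375       144.9501
  5        47.50        33.8668       169.3342
  6        47.50        31.6513       189.9075
  7       547.50       340.9555     2,386.6884
  Σ                    567.3661     3,134.5719
Price P = Σ PV = 567.3661.
Macaulay duration = Σ(t·PV) / P = 3,134.5719 / 567.3661 = 5.52478 years.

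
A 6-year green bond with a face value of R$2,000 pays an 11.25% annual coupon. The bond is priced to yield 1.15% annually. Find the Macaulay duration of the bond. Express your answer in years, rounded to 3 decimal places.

Periodic yield y = 0.0115. Discount each cash flow and weight by its year:
  t   CF        PV=CF/(1+0.0115)^t    t·PV
  1       225.00       222.4419       222.4419
  2       225.00       219.9129       439.8258
  3       225.00       217.4127       652.2380
  4       225.00       214.9409       859.7634
  5       225.00       212.4971     1,062.4857
  6     2,225.00     2,077.4697    12,464.8180
  Σ                  3,164.6752    15,701.5729
Price P = Σ PV = 3,164.6752.
Macaulay duration = Σ(t·PV) / P = 15,701.5729 / 3,164.6752 = 4.96151 years.

4.962 years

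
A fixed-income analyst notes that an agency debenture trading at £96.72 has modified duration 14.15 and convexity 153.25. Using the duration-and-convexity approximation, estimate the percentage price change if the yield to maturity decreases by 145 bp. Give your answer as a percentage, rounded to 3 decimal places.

+22.129%

Duration effect: -D_mod·Δy = -14.15 × (-0.0145) = +0.205175
Convexity effect: ½·C·(Δy)² = 0.5 × 153.25 × (-0.0145)² = +0.01611040625
ΔP/P ≈ +0.205175 + 0.01611040625 = +0.22128540625
= +22.128540625%.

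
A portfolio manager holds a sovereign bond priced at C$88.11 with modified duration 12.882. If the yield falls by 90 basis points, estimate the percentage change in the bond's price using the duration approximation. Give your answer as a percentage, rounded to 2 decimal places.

+11.59%

Duration approximation: ΔP/P ≈ -D_mod · Δy = -12.882 × (-0.009) = +0.115938.
As a percentage: +11.5938%.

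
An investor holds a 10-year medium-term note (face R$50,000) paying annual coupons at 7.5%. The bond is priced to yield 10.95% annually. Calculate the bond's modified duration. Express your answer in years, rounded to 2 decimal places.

Periodic yield y = 0.1095. First find Macaulay duration:
  t   CF        PV=CF/(1+0.1095)^t    t·PV
  1     3,750.00     3,379.9009     3,379.9009
  2     3,750.00     3,046.3279     6,092.6559
  3     3,750.00     2,745.6764     8,237.0291
  4     3,750.00     2,474.6971     9,898.7882
  5     3,750.00     2,230.4615    11,152.3076
  6     3,750.00     2,010.3303    12,061.9821
  7     3,750.00     1,811.9246    12,683.4722
  8     3,750.00     1,633.1001    13,064.8011
  9     3,750.00     1,471.9244    13,247.3197
  10   53,750.00    19,015.3973   190,153.9726
  Σ                 39,819.7405   279,972.2294
P = 39,819.7405; Macaulay duration = 279,972.2294 / 39,819.7405 = 7.03099 years.
Modified duration = D_Mac / (1 + y) = 7.03099 / 1.1095 = 6.33708 years.

6.34 years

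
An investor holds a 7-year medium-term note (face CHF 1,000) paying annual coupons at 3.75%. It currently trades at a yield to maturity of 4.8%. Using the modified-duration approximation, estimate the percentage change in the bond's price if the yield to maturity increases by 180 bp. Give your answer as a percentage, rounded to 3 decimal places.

-10.748%

Periodic yield y = 0.048. Modified duration first:
  t   CF        PV=CF/(1+0.048)^t    t·PV
  1        37.50        35.7824        35.7824
  2        37.50        34.1436        68.2871
  3        37.50        32.5797        97.7392
  4        37.50        31.0875       124.3501
  5        37.50        29.6637       148.3183
  6        37.50        28.3050       169.8302
  7     1,037.50       747.2383     5,230.6681
  Σ                    938.8002     5,874.9755
P = 938.8002; D_Mac = 6.25796 yrs; D_mod = 6.25796/(1+0.048) = 5.97134 yrs.
ΔP/P ≈ -D_mod · Δy = -5.97134 × (+0.018) = -0.107484 = -10.7484%.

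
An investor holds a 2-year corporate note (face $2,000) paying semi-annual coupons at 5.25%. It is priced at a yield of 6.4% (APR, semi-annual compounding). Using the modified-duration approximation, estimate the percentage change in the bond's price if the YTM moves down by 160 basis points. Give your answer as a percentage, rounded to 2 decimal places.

+2.98%

Periodic yield y = 0.032. Modified duration first:
  t   CF        PV=CF/(1+0.032)^t    t·PV
  1        52.50        50.8721        50.8721
  2        52.50        49.2947        98.5893
  3        52.50        47.7661       143.2984
  4     2,052.50     1,809.5241     7,238.0965
  Σ                  1,957.4570     7,530.8563
P = 1,957.4570; D_Mac = 3.84727 half-year periods = 1.92363 yrs; D_mod = 1.92363/(1+0.032) = 1.86399 yrs.
ΔP/P ≈ -D_mod · Δy = -1.86399 × (-0.016) = +0.029824 = +2.9824%.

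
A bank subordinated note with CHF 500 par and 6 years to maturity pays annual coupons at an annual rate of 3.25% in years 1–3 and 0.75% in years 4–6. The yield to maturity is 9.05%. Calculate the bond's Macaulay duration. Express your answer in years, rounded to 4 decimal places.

5.4953 years

Periodic yield y = 0.0905. Discount each cash flow and weight by its year:
  t   CF        PV=CF/(1+0.0905)^t    t·PV
  1        16.25        14.9014        14.9014
  2        16.25        13.6648        27.3295
  3        16.25        12.5307        37.5922
  4         3.75         2.6517        10.6069
  5         3.75         2.4317        12.1583
  6       503.75       299.5443     1,797.2657
  Σ                    345.7246     1,899.8541
Price P = Σ PV = 345.7246.
Macaulay duration = Σ(t·PV) / P = 1,899.8541 / 345.7246 = 5.49528 years.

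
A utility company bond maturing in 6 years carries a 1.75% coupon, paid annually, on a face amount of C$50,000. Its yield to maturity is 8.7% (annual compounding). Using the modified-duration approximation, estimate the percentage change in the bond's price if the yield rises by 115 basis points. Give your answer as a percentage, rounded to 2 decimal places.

Periodic yield y = 0.087. Modified duration first:
  t   CF        PV=CF/(1+0.087)^t    t·PV
  1       875.00       804.9678       804.9678
  2       875.00       740.5408     1,481.0815
  3       875.00       681.2702     2,043.8107
  4       875.00       626.7436     2,506.9742
  5       875.00       576.5810     2,882.9050
  6    50,875.00    30,840.9081   185,045.4488
  Σ                 34,271.0115   194,765.1881
P = 34,271.0115; D_Mac = 5.68309 yrs; D_mod = 5.68309/(1+0.087) = 5.22823 yrs.
ΔP/P ≈ -D_mod · Δy = -5.22823 × (+0.0115) = -0.060125 = -6.0125%.

-6.01%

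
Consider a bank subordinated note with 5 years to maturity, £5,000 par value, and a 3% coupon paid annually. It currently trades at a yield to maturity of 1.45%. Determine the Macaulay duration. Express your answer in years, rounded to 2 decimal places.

Periodic yield y = 0.0145. Discount each cash flow and weight by its year:
  t   CF        PV=CF/(1+0.0145)^t    t·PV
  1       150.00       147.8561       147.8561
  2       150.00       145.7428       291.4856
  3       150.00       143.6597       430.9792
  4       150.00       141.6065       566.4258
  5     5,150.00     4,792.3328    23,961.6641
  Σ                  5,371.1979    25,398.4109
Price P = Σ PV = 5,371.1979.
Macaulay duration = Σ(t·PV) / P = 25,398.4109 / 5,371.1979 = 4.72863 years.

4.73 years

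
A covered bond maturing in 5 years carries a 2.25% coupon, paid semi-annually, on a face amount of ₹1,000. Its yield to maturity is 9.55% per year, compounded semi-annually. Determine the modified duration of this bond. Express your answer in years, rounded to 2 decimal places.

4.49 years

Periodic yield y = 0.04775. First find Macaulay duration:
  t   CF        PV=CF/(1+0.04775)^t    t·PV
  1        11.25        10.7373        10.7373
  2        11.25        10.2480        20.4959
  3        11.25         9.7809        29.3427
  4        11.25         9.3352        37.3406
  5        11.25         8.9097        44.5486
  6        11.25         8.5037        51.0220
  7        11.25         8.1161        56.8129
  8        11.25         7.7462        61.9700
  9        11.25         7.3932        66.5390
  10    1,011.25       634.2812     6,342.8120
  Σ                    715.0515     6,721.6210
P = 715.0515; Macaulay duration = 6,721.6210 / 715.0515 = 9.40019 half-year periods = 4.70010 years.
Modified duration = D_Mac / (1 + y) = 4.70010 / 1.04775 = 4.48589 years.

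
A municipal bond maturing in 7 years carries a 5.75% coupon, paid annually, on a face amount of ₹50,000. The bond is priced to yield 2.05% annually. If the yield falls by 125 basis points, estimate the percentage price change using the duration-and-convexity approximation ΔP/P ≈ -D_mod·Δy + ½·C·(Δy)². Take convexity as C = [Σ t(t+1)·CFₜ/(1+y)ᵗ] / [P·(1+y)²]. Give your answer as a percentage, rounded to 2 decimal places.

With y = 0.0205:
  t   CF        PV=CF/(1+0.0205)^t    t·PV        t(t+1)·PV
  1     2,875.00     2,817.2464     2,817.2464       5,634.4929
  2     2,875.00     2,760.6531     5,521.3061      16,563.9184
  3     2,875.00     2,705.1965     8,115.5896      32,462.3584
  4     2,875.00     2,650.8540    10,603.4161      53,017.0805
  5     2,875.00     2,597.6032    12,988.0158      77,928.0948
  6     2,875.00     2,545.4220    15,272.5320     106,907.7243
  7    52,875.00    45,873.2296   321,112.6074   2,568,900.8594
  Σ                 61,950.2049   376,430.7135   2,861,414.5286
P = 61,950.2049; D_Mac = 6.07634 yrs; D_mod = 5.95428 yrs; C = 44.35188.
Duration effect: -5.95428 × (-0.0125) = +0.074429
Convexity effect: 0.5 × 44.35188 × (-0.0125)² = +0.0034650
ΔP/P ≈ +0.074429 + 0.0034650 = +0.077893 = +7.7893%.

+7.79%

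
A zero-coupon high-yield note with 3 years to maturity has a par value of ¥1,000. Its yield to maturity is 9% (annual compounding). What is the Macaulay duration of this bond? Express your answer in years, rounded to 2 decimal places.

A zero-coupon bond has a single cash flow at maturity, so its Macaulay duration equals its maturity: 3 years.

3.00 years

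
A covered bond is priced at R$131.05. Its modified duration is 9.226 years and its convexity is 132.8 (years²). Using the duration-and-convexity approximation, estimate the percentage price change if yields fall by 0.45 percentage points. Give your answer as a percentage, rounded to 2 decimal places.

+4.29%

Duration effect: -D_mod·Δy = -9.226 × (-0.0045) = +0.041517
Convexity effect: ½·C·(Δy)² = 0.5 × 132.8 × (-0.0045)² = +0.0013446
ΔP/P ≈ +0.041517 + 0.0013446 = +0.0428616
= +4.28616%.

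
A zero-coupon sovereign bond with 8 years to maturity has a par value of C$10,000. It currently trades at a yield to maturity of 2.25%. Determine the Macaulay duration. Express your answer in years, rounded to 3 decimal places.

A zero-coupon bond has a single cash flow at maturity, so its Macaulay duration equals its maturity: 8 years.

8.000 years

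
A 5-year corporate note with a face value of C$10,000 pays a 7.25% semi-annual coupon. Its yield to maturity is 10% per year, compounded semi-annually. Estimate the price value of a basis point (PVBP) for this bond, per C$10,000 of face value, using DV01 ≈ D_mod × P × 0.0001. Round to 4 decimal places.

Periodic yield y = 0.05.
  t   CF        PV=CF/(1+0.05)^t    t·PV
  1       362.50       345.2381       345.2381
  2       362.50       328.7982       657.5964
  3       362.50       313.1411       939.4234
  4       362.50       298.2296     1,192.9186
  5       362.50       284.0282     1,420.1412
  6       362.50       270.5031     1,623.0185
  7       362.50       257.6220     1,803.3539
  8       362.50       245.3543     1,962.8341
  9       362.50       233.6707     2,103.0366
  10   10,362.50     6,361.6761    63,616.7609
  Σ                  8,938.2614    75,664.3216
P = 8,938.2614; D_Mac = 8.46522 half-year periods = 4.23261 yrs; D_mod = 4.03106 yrs.
DV01 ≈ 4.03106 × 8,938.2614 × 0.0001 = 3.603063.

C$3.6031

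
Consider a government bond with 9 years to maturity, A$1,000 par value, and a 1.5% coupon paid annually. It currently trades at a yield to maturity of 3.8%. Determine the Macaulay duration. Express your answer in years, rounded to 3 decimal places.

Periodic yield y = 0.038. Discount each cash flow and weight by its year:
  t   CF        PV=CF/(1+0.038)^t    t·PV
  1        15.00        14.4509        14.4509
  2        15.00        13.9218        27.8437
  3        15.00        13.4122        40.2365
  4        15.00        12.9212        51.6847
  5        15.00        12.4481        62.2407
  6        15.00        11.9924        71.9546
  7        15.00        11.5534        80.8738
  8        15.00        11.1304        89.0435
  9     1,015.00       725.5876     6,530.2885
  Σ                    827.4181     6,968.6169
Price P = Σ PV = 827.4181.
Macaulay duration = Σ(t·PV) / P = 6,968.6169 / 827.4181 = 8.42212 years.

8.422 years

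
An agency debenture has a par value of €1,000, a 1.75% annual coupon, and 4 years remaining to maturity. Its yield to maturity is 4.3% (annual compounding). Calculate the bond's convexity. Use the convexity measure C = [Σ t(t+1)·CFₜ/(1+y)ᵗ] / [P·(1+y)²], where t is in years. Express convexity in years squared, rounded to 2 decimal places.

17.73

With y = 0.043:
  t   CF        PV=CF/(1+0.043)^t    t·PV        t(t+1)·PV
  1        17.50        16.7785        16.7785          33.5570
  2        17.50        16.0868        32.1736          96.5207
  3        17.50        15.4236        46.2707         185.0829
  4     1,017.50       859.7995     3,439.1980      17,195.9898
  Σ                    908.0884     3,534.4208      17,511.1506
P = 908.0884.
Convexity = Σ t(t+1)·PV / [P·(1+y)²] = 17,511.1506 / (908.0884 × 1.087849) = 17.72629.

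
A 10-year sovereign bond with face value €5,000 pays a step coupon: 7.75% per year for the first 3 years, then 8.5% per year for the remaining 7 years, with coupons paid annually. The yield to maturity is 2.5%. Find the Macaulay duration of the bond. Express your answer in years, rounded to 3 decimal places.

7.787 years

Periodic yield y = 0.025. Discount each cash flow and weight by its year:
  t   CF        PV=CF/(1+0.025)^t    t·PV
  1       387.50       378.0488       378.0488
  2       387.50       368.8281       737.6562
  3       387.50       359.8323     1,079.4968
  4       425.00       385.0290     1,540.1161
  5       425.00       375.6381     1,878.1904
  6       425.00       366.4762     2,198.8570
  7       425.00       357.5377     2,502.7641
  8       425.00       348.8173     2,790.5383
  9       425.00       340.3096     3,062.7860
  10    5,425.00     4,238.0013    42,380.0133
  Σ                  7,518.5183    58,548.4669
Price P = Σ PV = 7,518.5183.
Macaulay duration = Σ(t·PV) / P = 58,548.4669 / 7,518.5183 = 7.78723 years.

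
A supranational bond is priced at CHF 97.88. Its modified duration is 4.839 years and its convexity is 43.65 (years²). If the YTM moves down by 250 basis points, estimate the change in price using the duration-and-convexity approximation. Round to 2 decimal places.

+CHF 13.18

Duration effect: -D_mod·Δy = -4.839 × (-0.025) = +0.120975
Convexity effect: ½·C·(Δy)² = 0.5 × 43.65 × (-0.025)² = +0.013640625
ΔP/P ≈ +0.120975 + 0.013640625 = +0.134615625
ΔP ≈ 97.88 × (+0.134615625) = +13.176177375.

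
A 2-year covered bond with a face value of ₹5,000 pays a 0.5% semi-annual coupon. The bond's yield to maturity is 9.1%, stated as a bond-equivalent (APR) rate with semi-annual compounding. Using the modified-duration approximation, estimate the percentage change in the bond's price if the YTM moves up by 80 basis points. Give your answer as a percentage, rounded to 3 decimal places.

-1.524%

Periodic yield y = 0.0455. Modified duration first:
  t   CF        PV=CF/(1+0.0455)^t    t·PV
  1        12.50        11.9560        11.9560
  2        12.50        11.4357        22.8714
  3        12.50        10.9380        32.8140
  4     5,012.50     4,195.2538    16,781.0151
  Σ                  4,229.5835    16,848.6565
P = 4,229.5835; D_Mac = 3.98353 half-year periods = 1.99176 yrs; D_mod = 1.99176/(1+0.0455) = 1.90508 yrs.
ΔP/P ≈ -D_mod · Δy = -1.90508 × (+0.008) = -0.015241 = -1.5241%.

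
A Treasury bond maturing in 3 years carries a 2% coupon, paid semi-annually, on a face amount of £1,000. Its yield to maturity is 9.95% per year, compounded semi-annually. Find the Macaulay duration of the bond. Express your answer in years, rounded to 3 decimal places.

2.916 years

Periodic yield y = 0.04975. Discount each cash flow and weight by its period:
  t   CF        PV=CF/(1+0.04975)^t    t·PV
  1        10.00         9.5261         9.5261
  2        10.00         9.0746        18.1492
  3        10.00         8.6445        25.9336
  4        10.00         8.2349        32.9395
  5        10.00         7.8446        39.2230
  6     1,010.00       754.7551     4,528.5308
  Σ                    798.0798     4,654.3022
Price P = Σ PV = 798.0798.
Macaulay duration = Σ(t·PV) / P = 4,654.3022 / 798.0798 = 5.83188 half-year periods.
In years: 5.83188 / 2 = 2.91594 years.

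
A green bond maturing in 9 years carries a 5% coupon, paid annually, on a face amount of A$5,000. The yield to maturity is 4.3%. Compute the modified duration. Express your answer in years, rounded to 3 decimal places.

Periodic yield y = 0.043. First find Macaulay duration:
  t   CF        PV=CF/(1+0.043)^t    t·PV
  1       250.00       239.6932       239.6932
  2       250.00       229.8113       459.6226
  3       250.00       220.3368       661.0105
  4       250.00       211.2529       845.0118
  5       250.00       202.5436     1,012.7179
  6       250.00       194.1933     1,165.1596
  7       250.00       186.1872     1,303.3105
  8       250.00       178.5112     1,428.0898
  9     5,250.00     3,594.1858    32,347.6725
  Σ                  5,256.7154    39,462.2883
P = 5,256.7154; Macaulay duration = 39,462.2883 / 5,256.7154 = 7.50702 years.
Modified duration = D_Mac / (1 + y) = 7.50702 / 1.043 = 7.19753 years.

7.198 years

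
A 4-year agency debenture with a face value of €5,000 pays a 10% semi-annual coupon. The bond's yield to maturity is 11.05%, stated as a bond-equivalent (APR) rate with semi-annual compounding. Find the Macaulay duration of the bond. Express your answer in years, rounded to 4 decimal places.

Periodic yield y = 0.05525. Discount each cash flow and weight by its period:
  t   CF        PV=CF/(1+0.05525)^t    t·PV
  1       250.00       236.9107       236.9107
  2       250.00       224.5067       449.0134
  3       250.00       212.7521       638.2564
  4       250.00       201.6130       806.4521
  5       250.00       191.0571       955.2856
  6       250.00       181.0539     1,086.3233
  7       250.00       171.5744     1,201.0208
  8     5,250.00     3,414.4159    27,315.3270
  Σ                  4,833.8838    32,688.5892
Price P = Σ PV = 4,833.8838.
Macaulay duration = Σ(t·PV) / P = 32,688.5892 / 4,833.8838 = 6.76239 half-year periods.
In years: 6.76239 / 2 = 3.38119 years.

3.3812 years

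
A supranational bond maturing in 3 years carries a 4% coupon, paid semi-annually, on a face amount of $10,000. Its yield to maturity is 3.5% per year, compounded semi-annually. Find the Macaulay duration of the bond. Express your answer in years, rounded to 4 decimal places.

2.8579 years

Periodic yield y = 0.0175. Discount each cash flow and weight by its period:
  t   CF        PV=CF/(1+0.0175)^t    t·PV
  1       200.00       196.5602       196.5602
  2       200.00       193.1796       386.3591
  3       200.00       189.8571       569.5712
  4       200.00       186.5917       746.3668
  5       200.00       183.3825       916.9125
  6    10,200.00     9,191.6539    55,149.9236
  Σ                 10,141.2249    57,965.6934
Price P = Σ PV = 10,141.2249.
Macaulay duration = Σ(t·PV) / P = 57,965.6934 / 10,141.2249 = 5.71585 half-year periods.
In years: 5.71585 / 2 = 2.85792 years.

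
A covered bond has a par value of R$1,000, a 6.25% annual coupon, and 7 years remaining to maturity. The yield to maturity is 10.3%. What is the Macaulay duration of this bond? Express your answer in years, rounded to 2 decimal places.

5.73 years

Periodic yield y = 0.103. Discount each cash flow and weight by its year:
  t   CF        PV=CF/(1+0.103)^t    t·PV
  1        62.50        56.6636        56.6636
  2        62.50        51.3723       102.7446
  3        62.50        46.5751       139.7252
  4        62.50        42.2258       168.9032
  5        62.50        38.2827       191.4135
  6        62.50        34.7078       208.2467
  7     1,062.50       534.9342     3,744.5393
  Σ                    804.7615     4,612.2361
Price P = Σ PV = 804.7615.
Macaulay duration = Σ(t·PV) / P = 4,612.2361 / 804.7615 = 5.73118 years.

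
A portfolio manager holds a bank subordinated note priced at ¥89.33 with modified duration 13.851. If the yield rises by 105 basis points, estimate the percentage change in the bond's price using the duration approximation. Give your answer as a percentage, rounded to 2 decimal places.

Duration approximation: ΔP/P ≈ -D_mod · Δy = -13.851 × (+0.0105) = -0.1454355.
As a percentage: -14.54355%.

-14.54%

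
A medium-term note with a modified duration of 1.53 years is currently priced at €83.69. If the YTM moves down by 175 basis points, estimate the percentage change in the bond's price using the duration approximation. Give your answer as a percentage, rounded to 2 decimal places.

+2.68%

Duration approximation: ΔP/P ≈ -D_mod · Δy = -1.53 × (-0.0175) = +0.026775.
As a percentage: +2.6775%.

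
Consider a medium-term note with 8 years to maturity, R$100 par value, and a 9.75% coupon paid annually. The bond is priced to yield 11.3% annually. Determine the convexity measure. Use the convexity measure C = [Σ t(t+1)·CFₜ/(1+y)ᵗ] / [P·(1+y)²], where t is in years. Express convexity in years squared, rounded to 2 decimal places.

37.48

With y = 0.113:
  t   CF        PV=CF/(1+0.113)^t    t·PV        t(t+1)·PV
  1         9.75         8.7601         8.7601          17.5202
  2         9.75         7.8707        15.7414          47.2243
  3         9.75         7.0716        21.2149          84.8595
  4         9.75         6.3537        25.4146         127.0732
  5         9.75         5.7086        28.5429         171.2577
  6         9.75         5.1290        30.7741         215.4185
  7         9.75         4.6083        32.2579         258.0634
  8       109.75        46.6061       372.8492       3,355.6427
  Σ                     92.1081       535.5552       4,277.0595
P = 92.1081.
Convexity = Σ t(t+1)·PV / [P·(1+y)²] = 4,277.0595 / (92.1081 × 1.238769) = 37.48495.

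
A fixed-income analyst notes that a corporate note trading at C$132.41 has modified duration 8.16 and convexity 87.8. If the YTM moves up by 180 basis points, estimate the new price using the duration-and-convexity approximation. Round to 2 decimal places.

Duration effect: -D_mod·Δy = -8.16 × (+0.018) = -0.146880
Convexity effect: ½·C·(Δy)² = 0.5 × 87.8 × (0.018)² = +0.0142236
ΔP/P ≈ -0.146880 + 0.0142236 = -0.1326564
New price ≈ 132.41 × (1 - 0.1326564) = 114.844966076.

C$114.84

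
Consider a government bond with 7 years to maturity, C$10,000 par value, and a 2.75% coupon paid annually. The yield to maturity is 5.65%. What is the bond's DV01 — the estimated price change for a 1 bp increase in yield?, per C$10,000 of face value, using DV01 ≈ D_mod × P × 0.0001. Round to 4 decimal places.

C$5.0659

Periodic yield y = 0.0565.
  t   CF        PV=CF/(1+0.0565)^t    t·PV
  1       275.00       260.2934       260.2934
  2       275.00       246.3733       492.7467
  3       275.00       233.1977       699.5930
  4       275.00       220.7266       882.9064
  5       275.00       208.9225     1,044.6124
  6       275.00       197.7496     1,186.4978
  7    10,275.00     6,993.5119    48,954.5836
  Σ                  8,360.7751    53,521.2333
P = 8,360.7751; D_Mac = 6.40147 yrs; D_mod = 6.05913 yrs.
DV01 ≈ 6.05913 × 8,360.7751 × 0.0001 = 5.065900.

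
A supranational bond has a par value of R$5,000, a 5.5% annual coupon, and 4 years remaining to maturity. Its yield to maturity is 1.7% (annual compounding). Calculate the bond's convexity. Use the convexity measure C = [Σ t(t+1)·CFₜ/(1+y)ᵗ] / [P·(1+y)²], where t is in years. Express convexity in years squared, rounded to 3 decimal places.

17.534

With y = 0.017:
  t   CF        PV=CF/(1+0.017)^t    t·PV        t(t+1)·PV
  1       275.00       270.4031       270.4031         540.8063
  2       275.00       265.8831       531.7663       1,595.2988
  3       275.00       261.4387       784.3160       3,137.2641
  4     5,275.00     4,931.0414    19,724.1658      98,620.8288
  Σ                  5,728.7664    21,310.6512     103,894.1980
P = 5,728.7664.
Convexity = Σ t(t+1)·PV / [P·(1+y)²] = 103,894.1980 / (5,728.7664 × 1.034289) = 17.53429.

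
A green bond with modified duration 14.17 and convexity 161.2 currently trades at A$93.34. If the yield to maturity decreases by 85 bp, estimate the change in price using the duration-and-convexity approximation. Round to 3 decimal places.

Duration effect: -D_mod·Δy = -14.17 × (-0.0085) = +0.120445
Convexity effect: ½·C·(Δy)² = 0.5 × 161.2 × (-0.0085)² = +0.00582335
ΔP/P ≈ +0.120445 + 0.00582335 = +0.12626835
ΔP ≈ 93.34 × (+0.12626835) = +11.785887789.

+A$11.786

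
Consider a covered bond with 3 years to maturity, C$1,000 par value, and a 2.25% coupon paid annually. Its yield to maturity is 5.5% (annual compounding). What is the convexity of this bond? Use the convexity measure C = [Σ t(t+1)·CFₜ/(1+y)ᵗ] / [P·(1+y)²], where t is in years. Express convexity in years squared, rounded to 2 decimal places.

With y = 0.055:
  t   CF        PV=CF/(1+0.055)^t    t·PV        t(t+1)·PV
  1        22.50        21.3270        21.3270          42.6540
  2        22.50        20.2152        40.4304         121.2911
  3     1,022.50       870.7750     2,612.3249      10,449.2997
  Σ                    912.3172     2,674.0823      10,613.2448
P = 912.3172.
Convexity = Σ t(t+1)·PV / [P·(1+y)²] = 10,613.2448 / (912.3172 × 1.113025) = 10.45195.

10.45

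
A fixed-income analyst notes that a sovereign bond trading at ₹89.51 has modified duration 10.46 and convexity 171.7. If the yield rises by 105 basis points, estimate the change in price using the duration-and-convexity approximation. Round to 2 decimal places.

-₹8.98

Duration effect: -D_mod·Δy = -10.46 × (+0.0105) = -0.109830
Convexity effect: ½·C·(Δy)² = 0.5 × 171.7 × (0.0105)² = +0.0094649625
ΔP/P ≈ -0.109830 + 0.0094649625 = -0.1003650375
ΔP ≈ 89.51 × (-0.1003650375) = -8.983674506625.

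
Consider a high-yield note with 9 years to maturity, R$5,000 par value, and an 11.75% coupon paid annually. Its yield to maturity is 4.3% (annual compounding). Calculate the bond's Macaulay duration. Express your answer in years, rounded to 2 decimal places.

Periodic yield y = 0.043. Discount each cash flow and weight by its year:
  t   CF        PV=CF/(1+0.043)^t    t·PV
  1       587.50       563.2790       563.2790
  2       587.50       540.0566     1,080.1131
  3       587.50       517.7915     1,553.3746
  4       587.50       496.4444     1,985.7777
  5       587.50       475.9774     2,379.8870
  6       587.50       456.3542     2,738.1250
  7       587.50       437.5399     3,062.7796
  8       587.50       419.5014     3,356.0111
  9     5,587.50     3,825.2406    34,427.1657
  Σ                  7,732.1851    51,146.5129
Price P = Σ PV = 7,732.1851.
Macaulay duration = Σ(t·PV) / P = 51,146.5129 / 7,732.1851 = 6.61476 years.

6.61 years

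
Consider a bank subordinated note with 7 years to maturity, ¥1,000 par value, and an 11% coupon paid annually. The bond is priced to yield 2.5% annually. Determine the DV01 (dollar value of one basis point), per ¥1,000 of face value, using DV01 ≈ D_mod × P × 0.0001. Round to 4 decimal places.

Periodic yield y = 0.025.
  t   CF        PV=CF/(1+0.025)^t    t·PV
  1       110.00       107.3171       107.3171
  2       110.00       104.6996       209.3992
  3       110.00       102.1459       306.4378
  4       110.00        99.6546       398.6183
  5       110.00        97.2240       486.1199
  6       110.00        94.8527       569.1159
  7     1,110.00       933.8044     6,536.6309
  Σ                  1,539.6982     8,613.6390
P = 1,539.6982; D_Mac = 5.59437 yrs; D_mod = 5.45792 yrs.
DV01 ≈ 5.45792 × 1,539.6982 × 0.0001 = 0.840355.

¥0.8404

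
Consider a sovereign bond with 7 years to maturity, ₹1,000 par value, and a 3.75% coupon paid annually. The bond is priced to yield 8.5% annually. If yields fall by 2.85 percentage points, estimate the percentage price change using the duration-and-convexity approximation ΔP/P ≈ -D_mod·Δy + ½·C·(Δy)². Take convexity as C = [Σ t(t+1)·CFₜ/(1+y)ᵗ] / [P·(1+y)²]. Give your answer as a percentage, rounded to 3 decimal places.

+17.799%

With y = 0.085:
  t   CF        PV=CF/(1+0.085)^t    t·PV        t(t+1)·PV
  1        37.50        34.5622        34.5622          69.1244
  2        37.50        31.8546        63.7091         191.1274
  3        37.50        29.3591        88.0772         352.3086
  4        37.50        27.0590       108.2361         541.1807
  5        37.50        24.9392       124.6960         748.1761
  6        37.50        22.9854       137.9126         965.3885
  7     1,037.50       586.1111     4,102.7776      32,822.2210
  Σ                    756.8706     4,659.9709      35,689.5268
P = 756.8706; D_Mac = 6.15689 yrs; D_mod = 5.67456 yrs; C = 40.05527.
Duration effect: -5.67456 × (-0.0285) = +0.161725
Convexity effect: 0.5 × 40.05527 × (-0.0285)² = +0.0162674
ΔP/P ≈ +0.161725 + 0.0162674 = +0.177992 = +17.7992%.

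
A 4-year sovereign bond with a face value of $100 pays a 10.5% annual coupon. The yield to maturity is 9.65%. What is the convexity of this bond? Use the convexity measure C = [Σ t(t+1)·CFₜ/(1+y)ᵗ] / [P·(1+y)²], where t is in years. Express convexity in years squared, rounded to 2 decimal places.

13.73

With y = 0.0965:
  t   CF        PV=CF/(1+0.0965)^t    t·PV        t(t+1)·PV
  1        10.50         9.5759         9.5759          19.1518
  2        10.50         8.7332        17.4663          52.3990
  3        10.50         7.9646        23.8938          95.5751
  4       110.50        76.4412       305.7650       1,528.8248
  Σ                    102.7149       356.7010       1,695.9508
P = 102.7149.
Convexity = Σ t(t+1)·PV / [P·(1+y)²] = 1,695.9508 / (102.7149 × 1.202312) = 13.73290.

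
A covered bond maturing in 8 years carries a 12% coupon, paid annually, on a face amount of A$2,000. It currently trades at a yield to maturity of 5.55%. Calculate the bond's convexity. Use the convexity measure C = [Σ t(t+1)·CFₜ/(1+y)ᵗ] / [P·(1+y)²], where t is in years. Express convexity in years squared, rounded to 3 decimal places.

With y = 0.0555:
  t   CF        PV=CF/(1+0.0555)^t    t·PV        t(t+1)·PV
  1       240.00       227.3804       227.3804         454.7608
  2       240.00       215.4243       430.8487       1,292.5460
  3       240.00       204.0970       612.2909       2,449.1635
  4       240.00       193.3652       773.4608       3,867.3038
  5       240.00       183.1977       915.9886       5,495.9315
  6       240.00       173.5649     1,041.3892       7,289.7243
  7       240.00       164.4385     1,151.0697       9,208.5575
  8     2,240.00     1,454.0593    11,632.4744     104,692.2693
  Σ                  2,815.5273    16,784.9025     134,750.2567
P = 2,815.5273.
Convexity = Σ t(t+1)·PV / [P·(1+y)²] = 134,750.2567 / (2,815.5273 × 1.114080) = 42.95892.

42.959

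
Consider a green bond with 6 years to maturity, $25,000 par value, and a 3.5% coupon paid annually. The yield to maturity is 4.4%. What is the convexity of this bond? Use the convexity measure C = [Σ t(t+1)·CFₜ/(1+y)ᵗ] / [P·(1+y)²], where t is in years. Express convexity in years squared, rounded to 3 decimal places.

34.294

With y = 0.044:
  t   CF        PV=CF/(1+0.044)^t    t·PV        t(t+1)·PV
  1       875.00       838.1226       838.1226       1,676.2452
  2       875.00       802.7994     1,605.5989       4,816.7966
  3       875.00       768.9650     2,306.8949       9,227.5797
  4       875.00       736.5565     2,946.2259      14,731.1297
  5       875.00       705.5139     3,527.5694      21,165.4163
  6    25,875.00    19,983.7674   119,902.6045     839,318.2315
  Σ                 23,835.7248   131,127.0162     890,935.3989
P = 23,835.7248.
Convexity = Σ t(t+1)·PV / [P·(1+y)²] = 890,935.3989 / (23,835.7248 × 1.089936) = 34.29390.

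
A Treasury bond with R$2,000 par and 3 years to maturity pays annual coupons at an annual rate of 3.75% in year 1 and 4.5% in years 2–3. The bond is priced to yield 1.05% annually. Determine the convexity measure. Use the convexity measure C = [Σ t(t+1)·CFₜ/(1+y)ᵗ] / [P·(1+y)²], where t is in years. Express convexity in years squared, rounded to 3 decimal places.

With y = 0.0105:
  t   CF        PV=CF/(1+0.0105)^t    t·PV        t(t+1)·PV
  1        75.00        74.2207        74.2207         148.4414
  2        90.00        88.1394       176.2787         528.8361
  3     2,090.00     2,025.5237     6,076.5711      24,306.2846
  Σ                  2,187.8838     6,327.0705      24,983.5621
P = 2,187.8838.
Convexity = Σ t(t+1)·PV / [P·(1+y)²] = 24,983.5621 / (2,187.8838 × 1.021110) = 11.18298.

11.183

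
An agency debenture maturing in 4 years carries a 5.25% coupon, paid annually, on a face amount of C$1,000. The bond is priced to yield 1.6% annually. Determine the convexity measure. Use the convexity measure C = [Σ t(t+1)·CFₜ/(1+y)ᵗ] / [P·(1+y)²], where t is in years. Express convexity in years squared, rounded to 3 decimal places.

With y = 0.016:
  t   CF        PV=CF/(1+0.016)^t    t·PV        t(t+1)·PV
  1        52.50        51.6732        51.6732         103.3465
  2        52.50        50.8595       101.7190         305.1569
  3        52.50        50.0585       150.1756         600.7025
  4     1,052.50       987.7505     3,951.0021      19,755.0107
  Σ                  1,140.3418     4,254.5699      20,764.2165
P = 1,140.3418.
Convexity = Σ t(t+1)·PV / [P·(1+y)²] = 20,764.2165 / (1,140.3418 × 1.032256) = 17.63978.

17.640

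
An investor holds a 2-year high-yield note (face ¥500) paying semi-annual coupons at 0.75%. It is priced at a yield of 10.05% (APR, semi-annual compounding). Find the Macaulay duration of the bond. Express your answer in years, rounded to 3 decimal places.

1.988 years

Periodic yield y = 0.05025. Discount each cash flow and weight by its period:
  t   CF        PV=CF/(1+0.05025)^t    t·PV
  1        1.875         1.7853         1.7853
  2        1.875         1.6999         3.3997
  3        1.875         1.6185         4.8556
  4      501.875       412.5008     1,650.0032
  Σ                    417.6045     1,660.0439
Price P = Σ PV = 417.6045.
Macaulay duration = Σ(t·PV) / P = 1,660.0439 / 417.6045 = 3.97516 half-year periods.
In years: 3.97516 / 2 = 1.98758 years.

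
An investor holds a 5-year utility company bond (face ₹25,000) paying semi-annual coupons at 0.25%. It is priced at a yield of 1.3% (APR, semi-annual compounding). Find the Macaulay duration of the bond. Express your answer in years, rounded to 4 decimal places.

4.9711 years

Periodic yield y = 0.0065. Discount each cash flow and weight by its period:
  t   CF        PV=CF/(1+0.0065)^t    t·PV
  1        31.25        31.0482        31.0482
  2        31.25        30.8477        61.6954
  3        31.25        30.6485        91.9454
  4        31.25        30.4505       121.8021
  5        31.25        30.2539       151.2694
  6        31.25        30.0585       180.3510
  7        31.25        29.8644       209.0507
  8        31.25        29.6715       237.3722
  9        31.25        29.4799       265.3191
  10   25,031.25    23,460.9042   234,609.0417
  Σ                 23,733.2272   235,958.8951
Price P = Σ PV = 23,733.2272.
Macaulay duration = Σ(t·PV) / P = 235,958.8951 / 23,733.2272 = 9.94213 half-year periods.
In years: 9.94213 / 2 = 4.97107 years.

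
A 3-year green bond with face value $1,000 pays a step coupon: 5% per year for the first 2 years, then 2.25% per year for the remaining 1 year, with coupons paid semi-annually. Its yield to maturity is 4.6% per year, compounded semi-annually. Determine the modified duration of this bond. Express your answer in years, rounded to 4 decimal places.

2.7624 years

Periodic yield y = 0.023. First find Macaulay duration:
  t   CF        PV=CF/(1+0.023)^t    t·PV
  1        25.00        24.4379        24.4379
  2        25.00        23.8885        47.7770
  3        25.00        23.3514        70.0542
  4        25.00        22.8264        91.3056
  5        11.25        10.0409        50.2047
  6     1,011.25       882.2765     5,293.6593
  Σ                    986.8217     5,577.4387
P = 986.8217; Macaulay duration = 5,577.4387 / 986.8217 = 5.65192 half-year periods = 2.82596 years.
Modified duration = D_Mac / (1 + y) = 2.82596 / 1.023 = 2.76242 years.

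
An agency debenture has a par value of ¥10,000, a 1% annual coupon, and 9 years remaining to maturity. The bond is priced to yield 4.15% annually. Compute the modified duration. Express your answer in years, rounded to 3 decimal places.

Periodic yield y = 0.0415. First find Macaulay duration:
  t   CF        PV=CF/(1+0.0415)^t    t·PV
  1       100.00        96.0154        96.0154
  2       100.00        92.1895       184.3790
  3       100.00        88.5161       265.5482
  4       100.00        84.9890       339.9561
  5       100.00        81.6025       408.0127
  6       100.00        78.3510       470.1058
  7       100.00        75.2290       526.6027
  8       100.00        72.2314       577.8509
  9    10,100.00     7,004.6736    63,042.0627
  Σ                  7,673.7974    65,910.5336
P = 7,673.7974; Macaulay duration = 65,910.5336 / 7,673.7974 = 8.58904 years.
Modified duration = D_Mac / (1 + y) = 8.58904 / 1.0415 = 8.24680 years.

8.247 years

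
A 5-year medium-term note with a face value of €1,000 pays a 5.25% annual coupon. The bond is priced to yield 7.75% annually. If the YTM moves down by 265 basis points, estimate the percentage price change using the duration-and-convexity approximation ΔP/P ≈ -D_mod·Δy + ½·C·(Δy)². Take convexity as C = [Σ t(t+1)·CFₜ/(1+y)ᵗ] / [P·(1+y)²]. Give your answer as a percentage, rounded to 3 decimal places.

+11.844%

With y = 0.0775:
  t   CF        PV=CF/(1+0.0775)^t    t·PV        t(t+1)·PV
  1        52.50        48.7239        48.7239          97.4478
  2        52.50        45.2194        90.4388         271.3164
  3        52.50        41.9670       125.9009         503.6035
  4        52.50        38.9485       155.7938         778.9690
  5     1,052.50       724.6624     3,623.3119      21,739.8711
  Σ                    899.5211     4,044.1692      23,391.2078
P = 899.5211; D_Mac = 4.49591 yrs; D_mod = 4.17254 yrs; C = 22.39787.
Duration effect: -4.17254 × (-0.0265) = +0.110572
Convexity effect: 0.5 × 22.39787 × (-0.0265)² = +0.0078645
ΔP/P ≈ +0.110572 + 0.0078645 = +0.118437 = +11.8437%.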